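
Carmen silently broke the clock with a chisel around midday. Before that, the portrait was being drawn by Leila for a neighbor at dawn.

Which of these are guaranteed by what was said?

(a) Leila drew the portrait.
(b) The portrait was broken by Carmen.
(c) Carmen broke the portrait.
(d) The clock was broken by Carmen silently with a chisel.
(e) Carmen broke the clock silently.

(a) Not entailed — 'was drawing' is progressive on an accomplishment; it does not entail the completed 'drew'.
(b) Not entailed — Carmen broke the clock, not the portrait; the portrait belongs to the drawing event.
(c) Not entailed — Carmen broke the clock, not the portrait; the portrait belongs to the drawing event.
(d) Entailed — every conjunct here is already in the original breaking event.
(e) Entailed — dropping 'around midday', 'with a chisel' leaves a sub-description the original still satisfies.

(d), (e)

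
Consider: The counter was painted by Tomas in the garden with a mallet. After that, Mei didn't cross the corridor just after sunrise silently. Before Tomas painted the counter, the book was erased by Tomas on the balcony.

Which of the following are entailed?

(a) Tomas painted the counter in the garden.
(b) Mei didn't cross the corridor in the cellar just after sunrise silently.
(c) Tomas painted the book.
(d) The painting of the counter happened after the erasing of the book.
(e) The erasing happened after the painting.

(a) Entailed — dropping 'with a mallet' leaves a sub-description the original still satisfies.
(b) Entailed — under negation, adding a further restriction is entailed: if no such crossing event occurred, none occurred in the cellar either.
(c) Not entailed — Tomas painted the counter, not the book; the book belongs to the erasing event.
(d) Entailed — the narrative places the erasing before the painting.
(e) Not entailed — the narrative places the erasing before the painting, not after.

(a), (b), (d)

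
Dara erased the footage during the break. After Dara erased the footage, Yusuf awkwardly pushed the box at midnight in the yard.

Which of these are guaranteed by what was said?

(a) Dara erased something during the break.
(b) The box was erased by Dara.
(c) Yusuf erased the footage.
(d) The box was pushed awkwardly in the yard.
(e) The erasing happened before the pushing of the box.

(a), (d), (e)

(a) Entailed — generalizing the patient leaves a sub-description the original still satisfies.
(b) Not entailed — Dara erased the footage, not the box; the box belongs to the pushing event.
(c) Not entailed — the passage has Dara erasing the footage, not Yusuf.
(d) Entailed — every conjunct here is already in the original pushing event.
(e) Entailed — the narrative places the erasing before the pushing.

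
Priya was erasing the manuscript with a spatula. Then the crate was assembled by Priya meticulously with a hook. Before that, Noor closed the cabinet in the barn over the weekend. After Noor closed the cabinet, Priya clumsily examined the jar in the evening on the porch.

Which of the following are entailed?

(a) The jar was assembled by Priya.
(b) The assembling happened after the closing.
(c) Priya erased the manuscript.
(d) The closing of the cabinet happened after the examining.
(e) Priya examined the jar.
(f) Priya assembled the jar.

(a) Not entailed — Priya assembled the crate, not the jar; the jar belongs to the examining event.
(b) Entailed — the narrative places the closing before the assembling.
(c) Not entailed — 'was erasing' is progressive on an accomplishment; it does not entail the completed 'erased'.
(d) Not entailed — the narrative places the closing before the examining, not after.
(e) Entailed — this follows by dropping conjuncts from the examining event's description.
(f) Not entailed — Priya assembled the crate, not the jar; the jar belongs to the examining event.

(b), (e)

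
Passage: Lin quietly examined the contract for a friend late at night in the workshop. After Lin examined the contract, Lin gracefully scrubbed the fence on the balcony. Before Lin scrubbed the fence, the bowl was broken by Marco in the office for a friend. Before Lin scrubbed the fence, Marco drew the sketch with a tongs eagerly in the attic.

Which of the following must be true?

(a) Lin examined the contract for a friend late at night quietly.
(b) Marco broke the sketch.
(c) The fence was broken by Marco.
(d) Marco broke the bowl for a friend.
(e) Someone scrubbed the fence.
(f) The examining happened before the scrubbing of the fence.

(a) Entailed — this follows by dropping conjuncts from the examining event's description.
(b) Not entailed — Marco broke the bowl, not the sketch; the sketch belongs to the drawing event.
(c) Not entailed — Marco broke the bowl, not the fence; the fence belongs to the scrubbing event.
(d) Entailed — every conjunct here is already in the original breaking event.
(e) Entailed — dropping 'gracefully', 'on the balcony' and generalizing the agent leaves a sub-description the original still satisfies.
(f) Entailed — the narrative places the examining before the scrubbing.

(a), (d), (e), (f)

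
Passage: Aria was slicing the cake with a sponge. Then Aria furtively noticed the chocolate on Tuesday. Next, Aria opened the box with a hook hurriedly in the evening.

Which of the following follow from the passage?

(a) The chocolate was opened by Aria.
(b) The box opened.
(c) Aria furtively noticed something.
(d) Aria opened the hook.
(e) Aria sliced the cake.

(a) Not entailed — Aria opened the box, not the chocolate; the chocolate belongs to the noticing event.
(b) Entailed — 'Aria opened the box' is causative; it entails the inchoative 'the box opened'.
(c) Entailed — this follows by dropping conjuncts from the noticing event's description.
(d) Not entailed — the hook is the instrument, not what was opened.
(e) Not entailed — 'was slicing' is progressive on an accomplishment; it does not entail the completed 'sliced'.

(b), (c)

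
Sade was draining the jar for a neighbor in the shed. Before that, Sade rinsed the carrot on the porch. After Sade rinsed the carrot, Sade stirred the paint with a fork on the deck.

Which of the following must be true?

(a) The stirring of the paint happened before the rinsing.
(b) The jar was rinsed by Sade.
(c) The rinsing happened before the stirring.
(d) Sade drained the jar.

(c)

(a) Not entailed — the narrative places the rinsing before the stirring, not after.
(b) Not entailed — Sade rinsed the carrot, not the jar; the jar belongs to the draining event.
(c) Entailed — the narrative places the rinsing before the stirring.
(d) Not entailed — 'was draining' is progressive on an accomplishment; it does not entail the completed 'drained'.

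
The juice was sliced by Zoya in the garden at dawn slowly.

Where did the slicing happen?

in the garden

'in the garden' marks the location of the slicing event.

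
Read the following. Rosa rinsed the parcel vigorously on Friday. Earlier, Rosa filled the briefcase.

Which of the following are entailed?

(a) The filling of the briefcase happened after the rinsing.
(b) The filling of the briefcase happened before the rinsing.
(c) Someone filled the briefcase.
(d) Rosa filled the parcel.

(b), (c)

(a) Not entailed — the narrative places the filling before the rinsing, not after.
(b) Entailed — the narrative places the filling before the rinsing.
(c) Entailed — this follows by dropping conjuncts from the filling event's description.
(d) Not entailed — Rosa filled the briefcase, not the parcel; the parcel belongs to the rinsing event.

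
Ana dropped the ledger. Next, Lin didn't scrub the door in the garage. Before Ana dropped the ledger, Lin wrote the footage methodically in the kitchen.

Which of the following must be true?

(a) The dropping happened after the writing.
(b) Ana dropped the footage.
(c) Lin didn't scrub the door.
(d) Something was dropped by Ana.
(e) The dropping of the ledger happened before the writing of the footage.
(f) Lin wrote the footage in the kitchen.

(a), (d), (f)

(a) Entailed — the narrative places the writing before the dropping.
(b) Not entailed — Ana dropped the ledger, not the footage; the footage belongs to the writing event.
(c) Not entailed — dropping 'in the garage' under negation is not valid — the original leaves open that Lin scrubbed the door some other way.
(d) Entailed — this follows by dropping conjuncts from the dropping event's description.
(e) Not entailed — the narrative places the writing before the dropping, not after.
(f) Entailed — dropping 'methodically' leaves a sub-description the original still satisfies.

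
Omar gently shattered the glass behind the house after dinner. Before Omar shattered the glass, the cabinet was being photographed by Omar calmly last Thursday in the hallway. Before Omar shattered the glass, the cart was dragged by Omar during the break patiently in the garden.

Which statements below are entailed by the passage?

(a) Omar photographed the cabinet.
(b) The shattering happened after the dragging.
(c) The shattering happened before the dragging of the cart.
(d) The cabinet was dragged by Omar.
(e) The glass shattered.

(b), (e)

(a) Not entailed — 'was photographing' is progressive on an accomplishment; it does not entail the completed 'photographed'.
(b) Entailed — the narrative places the dragging before the shattering.
(c) Not entailed — the narrative places the dragging before the shattering, not after.
(d) Not entailed — Omar dragged the cart, not the cabinet; the cabinet belongs to the photographing event.
(e) Entailed — 'Omar shattered the glass' is causative; it entails the inchoative 'the glass shattered'.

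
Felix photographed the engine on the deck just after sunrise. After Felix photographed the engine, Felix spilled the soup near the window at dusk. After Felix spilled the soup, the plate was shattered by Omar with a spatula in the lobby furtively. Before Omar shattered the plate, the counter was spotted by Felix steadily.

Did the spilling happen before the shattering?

yes

The narrative orders the spilling before the shattering.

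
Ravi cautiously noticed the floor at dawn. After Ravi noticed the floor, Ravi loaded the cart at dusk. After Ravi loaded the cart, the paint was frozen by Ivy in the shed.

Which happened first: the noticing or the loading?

The connectives place the noticing before the loading.

the noticing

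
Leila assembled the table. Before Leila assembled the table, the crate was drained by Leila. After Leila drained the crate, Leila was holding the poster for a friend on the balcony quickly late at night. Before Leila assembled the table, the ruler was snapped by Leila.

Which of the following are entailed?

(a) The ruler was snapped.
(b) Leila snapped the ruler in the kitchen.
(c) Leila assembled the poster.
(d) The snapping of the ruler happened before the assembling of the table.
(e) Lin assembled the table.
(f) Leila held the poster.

(a), (d), (f)

(a) Entailed — generalizing the agent leaves a sub-description the original still satisfies.
(b) Not entailed — 'in the kitchen' adds information not in the original event.
(c) Not entailed — Leila assembled the table, not the poster; the poster belongs to the holding event.
(d) Entailed — the narrative places the snapping before the assembling.
(e) Not entailed — the passage has Leila assembling the table, not Lin.
(f) Entailed — 'hold' is an activity; 'was holding' entails that some holding happened, so 'held' holds.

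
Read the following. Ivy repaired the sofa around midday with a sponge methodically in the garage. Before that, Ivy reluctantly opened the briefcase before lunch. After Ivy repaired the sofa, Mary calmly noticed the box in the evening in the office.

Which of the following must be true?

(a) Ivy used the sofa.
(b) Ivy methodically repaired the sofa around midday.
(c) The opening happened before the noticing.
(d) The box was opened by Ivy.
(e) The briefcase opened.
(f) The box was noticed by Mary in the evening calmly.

(b), (c), (e), (f)

(a) Not entailed — the sofa is the patient, not an instrument — Ivy used a sponge.
(b) Entailed — dropping 'in the garage', 'with a sponge' leaves a sub-description the original still satisfies.
(c) Entailed — the narrative places the opening before the noticing.
(d) Not entailed — Ivy opened the briefcase, not the box; the box belongs to the noticing event.
(e) Entailed — 'Ivy opened the briefcase' is causative; it entails the inchoative 'the briefcase opened'.
(f) Entailed — every conjunct here is already in the original noticing event.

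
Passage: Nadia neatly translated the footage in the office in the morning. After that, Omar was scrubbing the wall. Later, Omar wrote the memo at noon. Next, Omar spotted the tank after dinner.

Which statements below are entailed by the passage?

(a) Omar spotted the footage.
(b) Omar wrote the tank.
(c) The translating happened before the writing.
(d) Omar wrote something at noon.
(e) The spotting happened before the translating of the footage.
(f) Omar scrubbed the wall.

(a) Not entailed — Omar spotted the tank, not the footage; the footage belongs to the translating event.
(b) Not entailed — Omar wrote the memo, not the tank; the tank belongs to the spotting event.
(c) Entailed — the narrative places the translating before the writing.
(d) Entailed — this follows by dropping conjuncts from the writing event's description.
(e) Not entailed — the narrative places the translating before the spotting, not after.
(f) Entailed — 'scrub' is an activity; 'was scrubbing' entails that some scrubbing happened, so 'scrubbed' holds.

(c), (d), (f)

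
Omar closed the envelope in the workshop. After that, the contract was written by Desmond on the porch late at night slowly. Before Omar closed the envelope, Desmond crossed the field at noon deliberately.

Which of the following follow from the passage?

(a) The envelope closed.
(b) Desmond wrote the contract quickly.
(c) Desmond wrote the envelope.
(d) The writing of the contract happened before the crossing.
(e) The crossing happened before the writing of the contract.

(a), (e)

(a) Entailed — 'Omar closed the envelope' is causative; it entails the inchoative 'the envelope closed'.
(b) Not entailed — 'quickly' adds a manner not in (and inconsistent with) the original.
(c) Not entailed — Desmond wrote the contract, not the envelope; the envelope belongs to the closing event.
(d) Not entailed — the narrative places the crossing before the writing, not after.
(e) Entailed — the narrative places the crossing before the writing.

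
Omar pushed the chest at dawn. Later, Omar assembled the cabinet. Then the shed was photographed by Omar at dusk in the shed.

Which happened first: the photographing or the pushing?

the pushing

The connectives place the pushing before the photographing.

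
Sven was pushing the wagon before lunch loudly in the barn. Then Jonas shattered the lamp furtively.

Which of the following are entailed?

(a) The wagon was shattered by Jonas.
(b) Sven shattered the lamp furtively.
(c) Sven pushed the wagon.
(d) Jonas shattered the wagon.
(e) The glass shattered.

(a) Not entailed — Jonas shattered the lamp, not the wagon; the wagon belongs to the pushing event.
(b) Not entailed — the passage has Jonas shattering the lamp, not Sven.
(c) Entailed — 'push' is an activity; 'was pushing' entails that some pushing happened, so 'pushed' holds.
(d) Not entailed — Jonas shattered the lamp, not the wagon; the wagon belongs to the pushing event.
(e) Not entailed — the lamp is what shattered, not the glass.

(c)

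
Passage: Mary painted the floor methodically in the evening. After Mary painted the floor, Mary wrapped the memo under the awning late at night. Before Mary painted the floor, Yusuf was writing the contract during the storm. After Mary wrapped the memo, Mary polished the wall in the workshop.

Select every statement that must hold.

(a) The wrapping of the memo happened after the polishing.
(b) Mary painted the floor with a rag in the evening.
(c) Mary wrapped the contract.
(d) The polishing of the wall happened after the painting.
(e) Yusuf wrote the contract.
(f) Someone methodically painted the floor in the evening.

(a) Not entailed — the narrative places the wrapping before the polishing, not after.
(b) Not entailed — 'with a rag' adds information not in the original event.
(c) Not entailed — Mary wrapped the memo, not the contract; the contract belongs to the writing event.
(d) Entailed — the narrative places the painting before the polishing.
(e) Not entailed — 'was writing' is progressive on an accomplishment; it does not entail the completed 'wrote'.
(f) Entailed — every conjunct here is already in the original painting event.

(d), (f)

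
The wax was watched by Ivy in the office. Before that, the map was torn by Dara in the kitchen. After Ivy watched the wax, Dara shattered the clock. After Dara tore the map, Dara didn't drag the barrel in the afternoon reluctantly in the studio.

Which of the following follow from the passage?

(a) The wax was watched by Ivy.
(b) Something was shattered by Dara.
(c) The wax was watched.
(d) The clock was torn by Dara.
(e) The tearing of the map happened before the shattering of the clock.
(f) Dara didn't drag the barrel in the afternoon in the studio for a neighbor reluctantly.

(a) Entailed — dropping 'in the office' leaves a sub-description the original still satisfies.
(b) Entailed — this follows by dropping conjuncts from the shattering event's description.
(c) Entailed — the original entails any weakening of itself; this just drops 'in the office' and generalizes the agent.
(d) Not entailed — Dara tore the map, not the clock; the clock belongs to the shattering event.
(e) Entailed — the narrative places the tearing before the shattering.
(f) Entailed — under negation, adding a further restriction is entailed: if no such dragging event occurred, none occurred for a neighbor either.

(a), (b), (c), (e), (f)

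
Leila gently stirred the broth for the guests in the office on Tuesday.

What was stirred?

the broth

'the broth' marks the patient of the stirring event.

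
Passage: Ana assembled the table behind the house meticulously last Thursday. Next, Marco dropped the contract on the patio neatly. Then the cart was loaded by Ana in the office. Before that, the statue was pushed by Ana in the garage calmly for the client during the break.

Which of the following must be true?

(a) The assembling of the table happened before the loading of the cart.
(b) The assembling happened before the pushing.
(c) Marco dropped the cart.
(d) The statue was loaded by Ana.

(a)

(a) Entailed — the narrative places the assembling before the loading.
(b) Not entailed — the narrative doesn't order the assembling relative to the pushing.
(c) Not entailed — Marco dropped the contract, not the cart; the cart belongs to the loading event.
(d) Not entailed — Ana loaded the cart, not the statue; the statue belongs to the pushing event.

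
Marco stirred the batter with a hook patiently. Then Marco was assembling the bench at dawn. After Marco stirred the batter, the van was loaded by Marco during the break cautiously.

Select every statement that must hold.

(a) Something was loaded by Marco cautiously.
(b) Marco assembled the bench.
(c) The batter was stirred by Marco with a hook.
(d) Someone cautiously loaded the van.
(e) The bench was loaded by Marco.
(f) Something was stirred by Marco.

(a), (c), (d), (f)

(a) Entailed — the original entails any weakening of itself; this just drops 'during the break' and generalizes the patient.
(b) Not entailed — 'was assembling' is progressive on an accomplishment; it does not entail the completed 'assembled'.
(c) Entailed — this follows by dropping conjuncts from the stirring event's description.
(d) Entailed — every conjunct here is already in the original loading event.
(e) Not entailed — Marco loaded the van, not the bench; the bench belongs to the assembling event.
(f) Entailed — the original entails any weakening of itself; this just drops 'patiently', 'with a hook' and generalizes the patient.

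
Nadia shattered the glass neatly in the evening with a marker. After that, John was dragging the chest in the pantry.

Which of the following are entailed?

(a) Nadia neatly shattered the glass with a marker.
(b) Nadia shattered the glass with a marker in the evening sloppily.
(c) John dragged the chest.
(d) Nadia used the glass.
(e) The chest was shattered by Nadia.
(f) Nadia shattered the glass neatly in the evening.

(a) Entailed — the original entails any weakening of itself; this just drops 'in the evening'.
(b) Not entailed — 'sloppily' adds a manner not in (and inconsistent with) the original.
(c) Entailed — 'drag' is an activity; 'was dragging' entails that some dragging happened, so 'dragged' holds.
(d) Not entailed — the glass is the patient, not an instrument — Nadia used a marker.
(e) Not entailed — Nadia shattered the glass, not the chest; the chest belongs to the dragging event.
(f) Entailed — this follows by dropping conjuncts from the shattering event's description.

(a), (c), (f)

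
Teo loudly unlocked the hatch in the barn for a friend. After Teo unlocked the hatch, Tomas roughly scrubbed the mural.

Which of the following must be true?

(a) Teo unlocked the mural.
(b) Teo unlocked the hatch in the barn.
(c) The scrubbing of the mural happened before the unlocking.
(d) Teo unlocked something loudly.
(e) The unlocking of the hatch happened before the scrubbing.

(b), (d), (e)

(a) Not entailed — Teo unlocked the hatch, not the mural; the mural belongs to the scrubbing event.
(b) Entailed — the original entails any weakening of itself; this just drops 'for a friend', 'loudly'.
(c) Not entailed — the narrative places the unlocking before the scrubbing, not after.
(d) Entailed — dropping 'for a friend', 'in the barn' and generalizing the patient leaves a sub-description the original still satisfies.
(e) Entailed — the narrative places the unlocking before the scrubbing.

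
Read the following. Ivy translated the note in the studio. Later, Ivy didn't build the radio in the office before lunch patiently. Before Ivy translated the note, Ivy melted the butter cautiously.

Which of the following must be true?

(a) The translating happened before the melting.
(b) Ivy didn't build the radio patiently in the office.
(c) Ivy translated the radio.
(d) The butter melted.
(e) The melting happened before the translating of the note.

(d), (e)

(a) Not entailed — the narrative places the melting before the translating, not after.
(b) Not entailed — dropping 'before lunch' under negation is not valid — the original leaves open that Ivy built the radio some other way.
(c) Not entailed — Ivy translated the note, not the radio; the radio belongs to the building event.
(d) Entailed — 'Ivy melted the butter' is causative; it entails the inchoative 'the butter melted'.
(e) Entailed — the narrative places the melting before the translating.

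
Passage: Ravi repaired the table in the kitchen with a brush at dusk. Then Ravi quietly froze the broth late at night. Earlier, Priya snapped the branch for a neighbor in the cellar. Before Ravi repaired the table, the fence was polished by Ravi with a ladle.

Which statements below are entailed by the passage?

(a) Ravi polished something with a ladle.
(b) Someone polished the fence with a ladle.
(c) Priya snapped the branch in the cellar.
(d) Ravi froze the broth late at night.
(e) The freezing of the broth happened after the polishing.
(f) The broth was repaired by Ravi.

(a), (b), (c), (d), (e)

(a) Entailed — generalizing the patient leaves a sub-description the original still satisfies.
(b) Entailed — every conjunct here is already in the original polishing event.
(c) Entailed — dropping 'for a neighbor' leaves a sub-description the original still satisfies.
(d) Entailed — dropping 'quietly' leaves a sub-description the original still satisfies.
(e) Entailed — the narrative places the polishing before the freezing.
(f) Not entailed — Ravi repaired the table, not the broth; the broth belongs to the freezing event.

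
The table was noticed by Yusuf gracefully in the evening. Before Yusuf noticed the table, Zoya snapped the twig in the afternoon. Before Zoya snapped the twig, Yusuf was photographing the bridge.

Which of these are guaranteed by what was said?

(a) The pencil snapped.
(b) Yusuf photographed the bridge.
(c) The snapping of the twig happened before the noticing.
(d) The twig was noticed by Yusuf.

(a) Not entailed — the twig is what snapped, not the pencil.
(b) Not entailed — 'was photographing' is progressive on an accomplishment; it does not entail the completed 'photographed'.
(c) Entailed — the narrative places the snapping before the noticing.
(d) Not entailed — Yusuf noticed the table, not the twig; the twig belongs to the snapping event.

(c)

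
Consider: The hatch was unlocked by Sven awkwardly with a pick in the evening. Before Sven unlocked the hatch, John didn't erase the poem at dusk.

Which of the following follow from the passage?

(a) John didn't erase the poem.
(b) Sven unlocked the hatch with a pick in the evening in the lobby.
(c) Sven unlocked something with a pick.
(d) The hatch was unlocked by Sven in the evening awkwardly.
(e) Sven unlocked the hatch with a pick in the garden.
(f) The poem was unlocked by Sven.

(a) Not entailed — dropping 'at dusk' under negation is not valid — the original leaves open that John erased the poem some other way.
(b) Not entailed — 'in the lobby' adds information not in the original event.
(c) Entailed — every conjunct here is already in the original unlocking event.
(d) Entailed — the original entails any weakening of itself; this just drops 'with a pick'.
(e) Not entailed — 'in the garden' adds information not in the original event.
(f) Not entailed — Sven unlocked the hatch, not the poem; the poem belongs to the erasing event.

(c), (d)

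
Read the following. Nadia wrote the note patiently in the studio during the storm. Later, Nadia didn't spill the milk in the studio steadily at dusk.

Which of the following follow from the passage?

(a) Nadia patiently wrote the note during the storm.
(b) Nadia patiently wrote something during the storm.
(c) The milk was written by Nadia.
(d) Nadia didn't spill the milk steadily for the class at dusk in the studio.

(a), (b), (d)

(a) Entailed — every conjunct here is already in the original writing event.
(b) Entailed — every conjunct here is already in the original writing event.
(c) Not entailed — Nadia wrote the note, not the milk; the milk belongs to the spilling event.
(d) Entailed — under negation, adding a further restriction is entailed: if no such spilling event occurred, none occurred for the class either.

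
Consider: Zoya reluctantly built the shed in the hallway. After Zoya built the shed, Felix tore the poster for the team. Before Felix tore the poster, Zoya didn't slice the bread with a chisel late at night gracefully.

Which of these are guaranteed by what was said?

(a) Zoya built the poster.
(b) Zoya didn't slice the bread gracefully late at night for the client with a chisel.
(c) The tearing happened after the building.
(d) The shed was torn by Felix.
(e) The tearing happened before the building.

(a) Not entailed — Zoya built the shed, not the poster; the poster belongs to the tearing event.
(b) Entailed — under negation, adding a further restriction is entailed: if no such slicing event occurred, none occurred for the client either.
(c) Entailed — the narrative places the building before the tearing.
(d) Not entailed — Felix tore the poster, not the shed; the shed belongs to the building event.
(e) Not entailed — the narrative places the building before the tearing, not after.

(b), (c)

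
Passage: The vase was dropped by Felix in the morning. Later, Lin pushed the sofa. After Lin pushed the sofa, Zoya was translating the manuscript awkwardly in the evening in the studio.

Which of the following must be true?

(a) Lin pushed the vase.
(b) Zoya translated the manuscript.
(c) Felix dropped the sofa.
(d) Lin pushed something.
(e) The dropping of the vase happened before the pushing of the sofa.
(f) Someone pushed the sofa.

(d), (e), (f)

(a) Not entailed — Lin pushed the sofa, not the vase; the vase belongs to the dropping event.
(b) Not entailed — 'was translating' is progressive on an accomplishment; it does not entail the completed 'translated'.
(c) Not entailed — Felix dropped the vase, not the sofa; the sofa belongs to the pushing event.
(d) Entailed — the original entails any weakening of itself; this just generalizes the patient.
(e) Entailed — the narrative places the dropping before the pushing.
(f) Entailed — every conjunct here is already in the original pushing event.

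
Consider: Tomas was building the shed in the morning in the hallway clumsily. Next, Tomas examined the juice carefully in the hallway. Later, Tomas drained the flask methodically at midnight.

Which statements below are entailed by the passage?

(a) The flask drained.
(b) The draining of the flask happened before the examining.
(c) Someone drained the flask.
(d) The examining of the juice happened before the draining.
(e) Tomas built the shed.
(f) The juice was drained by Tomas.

(a) Entailed — 'Tomas drained the flask' is causative; it entails the inchoative 'the flask drained'.
(b) Not entailed — the narrative places the examining before the draining, not after.
(c) Entailed — dropping 'methodically', 'at midnight' and generalizing the agent leaves a sub-description the original still satisfies.
(d) Entailed — the narrative places the examining before the draining.
(e) Not entailed — 'was building' is progressive on an accomplishment; it does not entail the completed 'built'.
(f) Not entailed — Tomas drained the flask, not the juice; the juice belongs to the examining event.

(a), (c), (d)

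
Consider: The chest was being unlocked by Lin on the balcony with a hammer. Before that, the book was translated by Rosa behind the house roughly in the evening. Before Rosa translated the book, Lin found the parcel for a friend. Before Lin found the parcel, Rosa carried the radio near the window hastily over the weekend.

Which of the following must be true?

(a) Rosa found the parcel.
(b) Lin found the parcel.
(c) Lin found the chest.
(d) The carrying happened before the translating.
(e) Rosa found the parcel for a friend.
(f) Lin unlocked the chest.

(b), (d)

(a) Not entailed — the passage has Lin finding the parcel, not Rosa.
(b) Entailed — the original entails any weakening of itself; this just drops 'for a friend'.
(c) Not entailed — Lin found the parcel, not the chest; the chest belongs to the unlocking event.
(d) Entailed — the narrative places the carrying before the translating.
(e) Not entailed — the passage has Lin finding the parcel, not Rosa.
(f) Not entailed — 'was unlocking' is progressive on an accomplishment; it does not entail the completed 'unlocked'.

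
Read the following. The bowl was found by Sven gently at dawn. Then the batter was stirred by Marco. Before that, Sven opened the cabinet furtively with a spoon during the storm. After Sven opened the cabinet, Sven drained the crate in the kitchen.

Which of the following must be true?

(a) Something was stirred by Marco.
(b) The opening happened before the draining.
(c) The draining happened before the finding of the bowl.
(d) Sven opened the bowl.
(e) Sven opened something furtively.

(a), (b), (e)

(a) Entailed — this follows by dropping conjuncts from the stirring event's description.
(b) Entailed — the narrative places the opening before the draining.
(c) Not entailed — the narrative doesn't order the draining relative to the finding.
(d) Not entailed — Sven opened the cabinet, not the bowl; the bowl belongs to the finding event.
(e) Entailed — dropping 'with a spoon', 'during the storm' and generalizing the patient leaves a sub-description the original still satisfies.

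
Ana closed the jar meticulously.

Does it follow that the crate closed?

Nothing is said about any crate; only the jar is affected.

no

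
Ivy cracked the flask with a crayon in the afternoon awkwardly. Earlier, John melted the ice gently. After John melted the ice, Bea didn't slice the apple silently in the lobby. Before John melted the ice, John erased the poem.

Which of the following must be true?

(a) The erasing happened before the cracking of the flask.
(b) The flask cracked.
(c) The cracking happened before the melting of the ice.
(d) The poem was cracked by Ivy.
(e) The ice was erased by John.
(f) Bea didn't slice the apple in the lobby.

(a), (b)

(a) Entailed — the narrative places the erasing before the cracking.
(b) Entailed — 'Ivy cracked the flask' is causative; it entails the inchoative 'the flask cracked'.
(c) Not entailed — the narrative places the melting before the cracking, not after.
(d) Not entailed — Ivy cracked the flask, not the poem; the poem belongs to the erasing event.
(e) Not entailed — John erased the poem, not the ice; the ice belongs to the melting event.
(f) Not entailed — dropping 'silently' under negation is not valid — the original leaves open that Bea sliced the apple some other way.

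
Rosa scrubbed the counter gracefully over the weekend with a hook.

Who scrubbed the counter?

'Rosa' marks the agent of the scrubbing event.

Rosa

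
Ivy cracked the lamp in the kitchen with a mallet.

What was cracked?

the lamp

'the lamp' marks the patient of the cracking event.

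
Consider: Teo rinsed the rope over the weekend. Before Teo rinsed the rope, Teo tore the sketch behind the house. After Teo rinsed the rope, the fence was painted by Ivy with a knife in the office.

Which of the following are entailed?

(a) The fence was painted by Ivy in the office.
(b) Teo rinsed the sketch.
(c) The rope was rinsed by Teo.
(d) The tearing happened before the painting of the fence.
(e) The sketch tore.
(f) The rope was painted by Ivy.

(a), (c), (d), (e)

(a) Entailed — this follows by dropping conjuncts from the painting event's description.
(b) Not entailed — Teo rinsed the rope, not the sketch; the sketch belongs to the tearing event.
(c) Entailed — this follows by dropping conjuncts from the rinsing event's description.
(d) Entailed — the narrative places the tearing before the painting.
(e) Entailed — 'Teo tore the sketch' is causative; it entails the inchoative 'the sketch tore'.
(f) Not entailed — Ivy painted the fence, not the rope; the rope belongs to the rinsing event.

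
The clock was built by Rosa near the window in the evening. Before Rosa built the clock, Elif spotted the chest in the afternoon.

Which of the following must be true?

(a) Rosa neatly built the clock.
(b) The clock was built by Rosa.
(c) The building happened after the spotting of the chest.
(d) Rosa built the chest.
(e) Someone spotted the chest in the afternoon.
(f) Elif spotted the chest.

(b), (c), (e), (f)

(a) Not entailed — 'neatly' adds information not in the original event.
(b) Entailed — every conjunct here is already in the original building event.
(c) Entailed — the narrative places the spotting before the building.
(d) Not entailed — Rosa built the clock, not the chest; the chest belongs to the spotting event.
(e) Entailed — the original entails any weakening of itself; this just generalizes the agent.
(f) Entailed — every conjunct here is already in the original spotting event.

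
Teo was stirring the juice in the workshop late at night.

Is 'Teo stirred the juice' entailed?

yes

'stir' is atelic; if Teo was stirring the juice, then Teo stirred the juice (for some time).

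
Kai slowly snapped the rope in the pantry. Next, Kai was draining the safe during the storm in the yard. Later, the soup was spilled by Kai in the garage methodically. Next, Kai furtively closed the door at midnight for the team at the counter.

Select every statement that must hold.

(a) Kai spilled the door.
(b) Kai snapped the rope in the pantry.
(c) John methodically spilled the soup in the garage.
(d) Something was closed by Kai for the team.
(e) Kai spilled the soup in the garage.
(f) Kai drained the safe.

(b), (d), (e)

(a) Not entailed — Kai spilled the soup, not the door; the door belongs to the closing event.
(b) Entailed — dropping 'slowly' leaves a sub-description the original still satisfies.
(c) Not entailed — the passage has Kai spilling the soup, not John.
(d) Entailed — this follows by dropping conjuncts from the closing event's description.
(e) Entailed — this follows by dropping conjuncts from the spilling event's description.
(f) Not entailed — 'was draining' is progressive on an accomplishment; it does not entail the completed 'drained'.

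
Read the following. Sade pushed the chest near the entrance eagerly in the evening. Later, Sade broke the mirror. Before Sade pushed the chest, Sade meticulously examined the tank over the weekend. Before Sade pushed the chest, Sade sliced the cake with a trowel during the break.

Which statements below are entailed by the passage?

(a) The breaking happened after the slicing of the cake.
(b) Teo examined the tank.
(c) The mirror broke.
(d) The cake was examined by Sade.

(a) Entailed — the narrative places the slicing before the breaking.
(b) Not entailed — the passage has Sade examining the tank, not Teo.
(c) Entailed — 'Sade broke the mirror' is causative; it entails the inchoative 'the mirror broke'.
(d) Not entailed — Sade examined the tank, not the cake; the cake belongs to the slicing event.

(a), (c)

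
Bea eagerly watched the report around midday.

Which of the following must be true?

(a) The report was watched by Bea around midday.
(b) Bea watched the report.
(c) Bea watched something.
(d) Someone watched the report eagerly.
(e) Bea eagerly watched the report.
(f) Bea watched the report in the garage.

(a) Entailed — dropping 'eagerly' leaves a sub-description the original still satisfies.
(b) Entailed — dropping 'eagerly', 'around midday' leaves a sub-description the original still satisfies.
(c) Entailed — every conjunct here is already in the original watching event.
(d) Entailed — this follows by dropping conjuncts from the watching event's description.
(e) Entailed — dropping 'around midday' leaves a sub-description the original still satisfies.
(f) Not entailed — 'in the garage' adds information not in the original event.

(a), (b), (c), (d), (e)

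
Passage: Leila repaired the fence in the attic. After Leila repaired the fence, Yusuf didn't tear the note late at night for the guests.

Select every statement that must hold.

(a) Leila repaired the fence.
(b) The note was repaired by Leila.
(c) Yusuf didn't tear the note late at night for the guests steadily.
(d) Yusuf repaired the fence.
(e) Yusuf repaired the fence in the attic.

(a), (c)

(a) Entailed — dropping 'in the attic' leaves a sub-description the original still satisfies.
(b) Not entailed — Leila repaired the fence, not the note; the note belongs to the tearing event.
(c) Entailed — under negation, adding a further restriction is entailed: if no such tearing event occurred, none occurred steadily either.
(d) Not entailed — the passage has Leila repairing the fence, not Yusuf.
(e) Not entailed — the passage has Leila repairing the fence, not Yusuf.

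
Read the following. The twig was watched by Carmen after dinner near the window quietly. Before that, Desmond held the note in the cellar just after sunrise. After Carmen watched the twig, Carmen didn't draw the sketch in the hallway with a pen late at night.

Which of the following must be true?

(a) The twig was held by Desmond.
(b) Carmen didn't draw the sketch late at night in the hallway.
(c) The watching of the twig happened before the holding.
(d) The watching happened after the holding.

(a) Not entailed — Desmond held the note, not the twig; the twig belongs to the watching event.
(b) Not entailed — dropping 'with a pen' under negation is not valid — the original leaves open that Carmen drew the sketch some other way.
(c) Not entailed — the narrative places the holding before the watching, not after.
(d) Entailed — the narrative places the holding before the watching.

(d)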